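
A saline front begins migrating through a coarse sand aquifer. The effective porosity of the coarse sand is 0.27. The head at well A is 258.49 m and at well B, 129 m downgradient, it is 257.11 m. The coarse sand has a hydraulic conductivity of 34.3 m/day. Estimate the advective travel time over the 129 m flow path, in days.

94.9

Hydraulic gradient i = (258.49 − 257.11) / 129 = 1.38 / 129 = 0.01070.
Darcy flux q = K · i = 34.30 × 0.01070 = 0.3669 m/day.
Seepage velocity v = q / n_e = 0.3669 / 0.27 = 1.359 m/day.
Travel time t = L / v = 129 / 1.359 = 94.92 days.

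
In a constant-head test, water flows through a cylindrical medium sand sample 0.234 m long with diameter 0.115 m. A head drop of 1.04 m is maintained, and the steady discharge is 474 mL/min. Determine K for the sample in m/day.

Cross-sectional area A = π·(d/2)² = π × (0.115/2)² = 0.01039 m².
Convert discharge: 474 mL/min = 7.900e-06 m³/s.
Darcy's law rearranged: K = Q·L / (A·Δh) = 7.900e-06 × 0.234 / (0.01039 × 1.04) = 0.0001711 m/s = 14.79 m/day.

14.8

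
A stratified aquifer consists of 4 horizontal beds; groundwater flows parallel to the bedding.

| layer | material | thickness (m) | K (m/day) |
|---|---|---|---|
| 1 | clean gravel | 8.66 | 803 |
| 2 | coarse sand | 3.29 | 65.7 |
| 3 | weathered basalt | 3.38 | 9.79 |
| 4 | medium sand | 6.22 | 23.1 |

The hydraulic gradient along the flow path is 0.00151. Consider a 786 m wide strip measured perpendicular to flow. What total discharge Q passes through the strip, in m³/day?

Flow is parallel to layering, so each bed carries its own Darcy discharge and the transmissivities add.
Σ(K_i·b_i) = 803×8.66 + 65.7×3.29 + 9.79×3.38 + 23.1×6.22 = 7347 m²/day.
Hydraulic gradient i = 0.00151.
Q = Σ(K_i·b_i) · W · i = 7347 × 786 × 0.001510 = 8720 m³/day.

8720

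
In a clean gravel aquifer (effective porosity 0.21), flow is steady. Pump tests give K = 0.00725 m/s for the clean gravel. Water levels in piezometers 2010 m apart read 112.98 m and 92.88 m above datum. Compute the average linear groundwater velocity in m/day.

Convert K: 0.00725 m/s × 86400 = 626.4 m/day.
Hydraulic gradient i = (112.98 − 92.88) / 2010 = 20.1 / 2010 = 0.01000.
Darcy flux q = K · i = 626.4 × 0.01000 = 6.264 m/day.
Seepage velocity v = q / n_e = 6.264 / 0.21 = 29.83 m/day.

29.8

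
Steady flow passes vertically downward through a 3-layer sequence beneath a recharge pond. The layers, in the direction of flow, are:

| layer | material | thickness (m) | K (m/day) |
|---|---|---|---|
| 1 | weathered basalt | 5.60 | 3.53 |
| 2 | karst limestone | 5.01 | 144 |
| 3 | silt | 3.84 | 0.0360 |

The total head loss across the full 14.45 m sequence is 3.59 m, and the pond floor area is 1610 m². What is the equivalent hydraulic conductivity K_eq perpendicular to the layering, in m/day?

Flow is perpendicular to layering, so the layers act in series and the equivalent K is the thickness-weighted harmonic mean.
Total thickness L = 5.60 + 5.01 + 3.84 = 14.45 m.
Σ(b_i/K_i) = 5.60/3.53 + 5.01/144 + 3.84/0.0360 = 108.3 d.
K_eq = L / Σ(b_i/K_i) = 14.45 / 108.3 = 0.1334 m/day.

0.133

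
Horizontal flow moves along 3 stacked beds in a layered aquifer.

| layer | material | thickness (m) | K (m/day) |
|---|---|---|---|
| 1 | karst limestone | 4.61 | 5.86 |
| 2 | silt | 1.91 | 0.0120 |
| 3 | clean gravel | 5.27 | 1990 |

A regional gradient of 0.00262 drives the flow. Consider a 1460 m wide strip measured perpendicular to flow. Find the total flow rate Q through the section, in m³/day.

40200

Flow is parallel to layering, so each bed carries its own Darcy discharge and the transmissivities add.
Σ(K_i·b_i) = 5.86×4.61 + 0.0120×1.91 + 1990×5.27 = 10514 m²/day.
Hydraulic gradient i = 0.00262.
Q = Σ(K_i·b_i) · W · i = 10514 × 1460 × 0.002620 = 40219 m³/day.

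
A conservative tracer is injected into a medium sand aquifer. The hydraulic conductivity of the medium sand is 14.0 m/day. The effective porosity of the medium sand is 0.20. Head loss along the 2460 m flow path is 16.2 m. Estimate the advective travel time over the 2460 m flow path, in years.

14.6

Hydraulic gradient i = Δh / L = 16.2 / 2460 = 0.006585.
Darcy flux q = K · i = 14.00 × 0.006585 = 0.09220 m/day.
Seepage velocity v = q / n_e = 0.09220 / 0.20 = 0.4610 m/day.
Travel time t = L / v = 2460 / 0.4610 = 5337 days = 14.61 years.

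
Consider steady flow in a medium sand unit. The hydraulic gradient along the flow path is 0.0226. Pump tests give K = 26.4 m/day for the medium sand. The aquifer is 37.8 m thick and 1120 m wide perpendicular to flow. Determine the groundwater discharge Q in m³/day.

Cross-sectional area A = 1120 × 37.8 = 42336 m².
Hydraulic gradient i = 0.0226.
Darcy's law: Q = K · A · i = 26.40 × 42336 × 0.02260 = 25259 m³/day.

25300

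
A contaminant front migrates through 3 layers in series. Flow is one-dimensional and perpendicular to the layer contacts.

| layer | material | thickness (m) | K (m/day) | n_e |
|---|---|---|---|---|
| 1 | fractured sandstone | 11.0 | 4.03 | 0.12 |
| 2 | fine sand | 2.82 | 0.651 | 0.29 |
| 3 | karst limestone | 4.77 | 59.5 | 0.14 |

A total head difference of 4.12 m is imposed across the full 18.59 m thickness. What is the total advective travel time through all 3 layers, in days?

With flow normal to the layers, continuity requires the same specific discharge q through every layer.
Σ(b_i/K_i) = 11.0/4.03 + 2.82/0.651 + 4.77/59.5 = 7.141 d.
q = Δh / Σ(b_i/K_i) = 4.12 / 7.141 = 0.5769 m/day.
In each layer the seepage velocity is v_i = q/n_i, so the layer transit time is t_i = b_i·n_i / q:
  layer 1 (fractured sandstone): t_1 = 11.0 × 0.12 / 0.5769 = 2.288 d
  layer 2 (fine sand): t_2 = 2.82 × 0.29 / 0.5769 = 1.418 d
  layer 3 (karst limestone): t_3 = 4.77 × 0.14 / 0.5769 = 1.158 d
Total t = Σ t_i = 4.863 days.

4.86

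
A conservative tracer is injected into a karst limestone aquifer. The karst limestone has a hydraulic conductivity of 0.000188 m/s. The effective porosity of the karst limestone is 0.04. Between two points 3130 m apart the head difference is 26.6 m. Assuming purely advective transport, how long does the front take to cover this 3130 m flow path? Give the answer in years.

Convert K: 0.000188 m/s × 86400 = 16.24 m/day.
Hydraulic gradient i = Δh / L = 26.6 / 3130 = 0.008498.
Darcy flux q = K · i = 16.24 × 0.008498 = 0.1380 m/day.
Seepage velocity v = q / n_e = 0.1380 / 0.04 = 3.451 m/day.
Travel time t = L / v = 3130 / 3.451 = 907.0 days = 2.483 years.

2.48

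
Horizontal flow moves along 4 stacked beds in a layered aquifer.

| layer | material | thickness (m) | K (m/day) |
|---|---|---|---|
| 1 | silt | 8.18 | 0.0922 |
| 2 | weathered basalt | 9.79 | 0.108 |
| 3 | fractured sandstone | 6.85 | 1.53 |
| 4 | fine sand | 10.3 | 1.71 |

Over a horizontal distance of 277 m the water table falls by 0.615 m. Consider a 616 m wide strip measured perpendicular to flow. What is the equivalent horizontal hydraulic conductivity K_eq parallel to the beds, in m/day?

Flow is parallel to layering, so each bed carries its own Darcy discharge and the transmissivities add.
Σ(K_i·b_i) = 0.0922×8.18 + 0.108×9.79 + 1.53×6.85 + 1.71×10.3 = 29.91 m²/day.
Total thickness b = 35.12 m, so K_eq = Σ(K_i·b_i)/b = 0.8515 m/day.

0.852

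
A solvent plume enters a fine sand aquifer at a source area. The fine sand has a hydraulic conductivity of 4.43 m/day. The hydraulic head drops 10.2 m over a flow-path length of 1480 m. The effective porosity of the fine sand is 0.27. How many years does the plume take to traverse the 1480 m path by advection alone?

Hydraulic gradient i = Δh / L = 10.2 / 1480 = 0.006892.
Darcy flux q = K · i = 4.430 × 0.006892 = 0.03053 m/day.
Seepage velocity v = q / n_e = 0.03053 / 0.27 = 0.1131 m/day.
Travel time t = L / v = 1480 / 0.1131 = 13088 days = 35.83 years.

35.8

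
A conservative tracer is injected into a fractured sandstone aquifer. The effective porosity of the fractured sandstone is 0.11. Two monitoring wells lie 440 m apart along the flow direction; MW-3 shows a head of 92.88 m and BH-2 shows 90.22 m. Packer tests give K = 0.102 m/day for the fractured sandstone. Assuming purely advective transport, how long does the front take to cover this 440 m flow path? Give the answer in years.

Hydraulic gradient i = (92.88 − 90.22) / 440 = 2.66 / 440 = 0.006045.
Darcy flux q = K · i = 0.1020 × 0.006045 = 0.0006166 m/day.
Seepage velocity v = q / n_e = 0.0006166 / 0.11 = 0.005606 m/day.
Travel time t = L / v = 440 / 0.005606 = 78490 days = 214.9 years.

215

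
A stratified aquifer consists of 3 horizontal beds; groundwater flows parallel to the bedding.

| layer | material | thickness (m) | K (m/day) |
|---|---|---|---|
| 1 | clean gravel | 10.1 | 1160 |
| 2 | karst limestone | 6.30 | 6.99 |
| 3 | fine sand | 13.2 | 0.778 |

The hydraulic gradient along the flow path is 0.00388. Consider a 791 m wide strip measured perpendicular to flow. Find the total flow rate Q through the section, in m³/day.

36100

Flow is parallel to layering, so each bed carries its own Darcy discharge and the transmissivities add.
Σ(K_i·b_i) = 1160×10.1 + 6.99×6.30 + 0.778×13.2 = 11770 m²/day.
Hydraulic gradient i = 0.00388.
Q = Σ(K_i·b_i) · W · i = 11770 × 791 × 0.003880 = 36124 m³/day.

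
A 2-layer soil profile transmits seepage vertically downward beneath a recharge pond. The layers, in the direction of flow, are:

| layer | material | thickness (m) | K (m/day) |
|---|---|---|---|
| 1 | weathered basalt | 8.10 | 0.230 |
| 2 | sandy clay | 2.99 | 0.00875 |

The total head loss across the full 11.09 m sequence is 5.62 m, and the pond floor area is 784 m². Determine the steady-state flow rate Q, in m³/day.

11.7

Flow is perpendicular to layering, so the layers act in series and the equivalent K is the thickness-weighted harmonic mean.
Total thickness L = 8.10 + 2.99 = 11.09 m.
Σ(b_i/K_i) = 8.10/0.230 + 2.99/0.00875 = 376.9 d.
K_eq = L / Σ(b_i/K_i) = 11.09 / 376.9 = 0.02942 m/day.
Q = K_eq · A · (Δh/L) = 0.02942 × 784 × (5.62/11.09) = 11.69 m³/day.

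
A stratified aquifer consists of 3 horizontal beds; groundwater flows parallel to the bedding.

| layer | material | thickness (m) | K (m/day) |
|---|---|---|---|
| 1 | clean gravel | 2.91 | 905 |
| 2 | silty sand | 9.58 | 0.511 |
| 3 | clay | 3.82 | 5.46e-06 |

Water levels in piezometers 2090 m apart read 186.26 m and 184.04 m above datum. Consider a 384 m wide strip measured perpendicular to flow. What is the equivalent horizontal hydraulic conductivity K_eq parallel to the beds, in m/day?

Flow is parallel to layering, so each bed carries its own Darcy discharge and the transmissivities add.
Σ(K_i·b_i) = 905×2.91 + 0.511×9.58 + 5.46e-06×3.82 = 2638 m²/day.
Total thickness b = 16.31 m, so K_eq = Σ(K_i·b_i)/b = 161.8 m/day.

162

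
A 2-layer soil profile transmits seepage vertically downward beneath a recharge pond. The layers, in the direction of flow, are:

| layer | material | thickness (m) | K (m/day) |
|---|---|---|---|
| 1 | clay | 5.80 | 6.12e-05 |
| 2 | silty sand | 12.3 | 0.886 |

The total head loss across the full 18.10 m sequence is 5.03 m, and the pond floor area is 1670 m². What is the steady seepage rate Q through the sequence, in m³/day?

0.0886

Flow is perpendicular to layering, so the layers act in series and the equivalent K is the thickness-weighted harmonic mean.
Total thickness L = 5.80 + 12.3 = 18.10 m.
Σ(b_i/K_i) = 5.80/6.12e-05 + 12.3/0.886 = 94785 d.
K_eq = L / Σ(b_i/K_i) = 18.10 / 94785 = 0.0001910 m/day.
Q = K_eq · A · (Δh/L) = 0.0001910 × 1670 × (5.03/18.10) = 0.08862 m³/day.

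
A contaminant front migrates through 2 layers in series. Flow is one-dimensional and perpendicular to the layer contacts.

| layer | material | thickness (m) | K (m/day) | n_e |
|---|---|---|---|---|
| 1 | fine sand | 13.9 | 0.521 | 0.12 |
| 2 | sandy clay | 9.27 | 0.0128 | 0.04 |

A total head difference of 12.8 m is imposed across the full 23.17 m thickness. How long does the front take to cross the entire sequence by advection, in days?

120

With flow normal to the layers, continuity requires the same specific discharge q through every layer.
Σ(b_i/K_i) = 13.9/0.521 + 9.27/0.0128 = 750.9 d.
q = Δh / Σ(b_i/K_i) = 12.8 / 750.9 = 0.01705 m/day.
In each layer the seepage velocity is v_i = q/n_i, so the layer transit time is t_i = b_i·n_i / q:
  layer 1 (fine sand): t_1 = 13.9 × 0.12 / 0.01705 = 97.85 d
  layer 2 (sandy clay): t_2 = 9.27 × 0.04 / 0.01705 = 21.75 d
Total t = Σ t_i = 119.6 days.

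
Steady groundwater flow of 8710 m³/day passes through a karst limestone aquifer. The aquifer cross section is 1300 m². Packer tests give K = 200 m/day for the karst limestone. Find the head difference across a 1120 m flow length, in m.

From Q = K·A·i, i = Q / (K·A) = 8710 / (200.0 × 1300) = 0.03350.
Head loss Δh = i · L = 0.03350 × 1120 = 37.52 m.

37.5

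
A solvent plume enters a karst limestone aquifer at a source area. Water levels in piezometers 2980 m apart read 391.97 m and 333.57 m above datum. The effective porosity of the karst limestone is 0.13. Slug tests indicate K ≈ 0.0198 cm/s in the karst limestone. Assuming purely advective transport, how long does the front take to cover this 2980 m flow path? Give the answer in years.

Convert K: 0.0198 cm/s × 864 = 17.11 m/day.
Hydraulic gradient i = (391.97 − 333.57) / 2980 = 58.4 / 2980 = 0.01960.
Darcy flux q = K · i = 17.11 × 0.01960 = 0.3353 m/day.
Seepage velocity v = q / n_e = 0.3353 / 0.13 = 2.579 m/day.
Travel time t = L / v = 2980 / 2.579 = 1156 days = 3.164 years.

3.16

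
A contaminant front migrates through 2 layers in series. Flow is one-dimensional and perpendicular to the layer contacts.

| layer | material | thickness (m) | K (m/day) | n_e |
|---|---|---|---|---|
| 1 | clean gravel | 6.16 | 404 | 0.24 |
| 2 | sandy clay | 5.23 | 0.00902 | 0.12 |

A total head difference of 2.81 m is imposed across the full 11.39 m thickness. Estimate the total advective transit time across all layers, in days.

With flow normal to the layers, continuity requires the same specific discharge q through every layer.
Σ(b_i/K_i) = 6.16/404 + 5.23/0.00902 = 579.8 d.
q = Δh / Σ(b_i/K_i) = 2.81 / 579.8 = 0.004846 m/day.
In each layer the seepage velocity is v_i = q/n_i, so the layer transit time is t_i = b_i·n_i / q:
  layer 1 (clean gravel): t_1 = 6.16 × 0.24 / 0.004846 = 305.1 d
  layer 2 (sandy clay): t_2 = 5.23 × 0.12 / 0.004846 = 129.5 d
Total t = Σ t_i = 434.6 days.

435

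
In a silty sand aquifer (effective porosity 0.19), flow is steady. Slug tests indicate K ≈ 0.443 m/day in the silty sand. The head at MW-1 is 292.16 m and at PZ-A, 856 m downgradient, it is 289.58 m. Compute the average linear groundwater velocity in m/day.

Hydraulic gradient i = (292.16 − 289.58) / 856 = 2.58 / 856 = 0.003014.
Darcy flux q = K · i = 0.4430 × 0.003014 = 0.001335 m/day.
Seepage velocity v = q / n_e = 0.001335 / 0.19 = 0.007027 m/day.

0.00703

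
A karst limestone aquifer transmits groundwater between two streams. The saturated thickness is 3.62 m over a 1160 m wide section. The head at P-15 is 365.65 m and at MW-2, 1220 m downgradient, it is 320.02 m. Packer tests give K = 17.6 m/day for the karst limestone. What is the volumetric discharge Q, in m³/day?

2760

Cross-sectional area A = 1160 × 3.62 = 4199 m².
Hydraulic gradient i = (365.65 − 320.02) / 1220 = 45.63 / 1220 = 0.03740.
Darcy's law: Q = K · A · i = 17.60 × 4199 × 0.03740 = 2764 m³/day.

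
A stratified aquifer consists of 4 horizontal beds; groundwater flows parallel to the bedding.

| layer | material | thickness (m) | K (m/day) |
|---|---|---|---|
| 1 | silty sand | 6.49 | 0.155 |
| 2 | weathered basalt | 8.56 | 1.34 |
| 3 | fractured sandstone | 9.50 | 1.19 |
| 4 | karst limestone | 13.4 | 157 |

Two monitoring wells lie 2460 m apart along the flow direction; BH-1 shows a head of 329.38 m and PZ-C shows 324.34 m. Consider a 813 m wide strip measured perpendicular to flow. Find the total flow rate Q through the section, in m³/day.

3540

Flow is parallel to layering, so each bed carries its own Darcy discharge and the transmissivities add.
Σ(K_i·b_i) = 0.155×6.49 + 1.34×8.56 + 1.19×9.50 + 157×13.4 = 2128 m²/day.
Hydraulic gradient i = (329.38 − 324.34) / 2460 = 5.04 / 2460 = 0.002049.
Q = Σ(K_i·b_i) · W · i = 2128 × 813 × 0.002049 = 3544 m³/day.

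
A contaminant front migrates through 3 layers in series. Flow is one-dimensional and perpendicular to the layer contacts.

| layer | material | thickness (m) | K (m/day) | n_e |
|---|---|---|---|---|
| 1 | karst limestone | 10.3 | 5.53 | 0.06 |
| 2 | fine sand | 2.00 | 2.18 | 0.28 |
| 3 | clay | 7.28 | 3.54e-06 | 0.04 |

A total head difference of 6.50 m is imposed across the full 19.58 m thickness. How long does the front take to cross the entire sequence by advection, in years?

With flow normal to the layers, continuity requires the same specific discharge q through every layer.
Σ(b_i/K_i) = 10.3/5.53 + 2.00/2.18 + 7.28/3.54e-06 = 2.056e+06 d.
q = Δh / Σ(b_i/K_i) = 6.50 / 2.056e+06 = 3.161e-06 m/day.
In each layer the seepage velocity is v_i = q/n_i, so the layer transit time is t_i = b_i·n_i / q:
  layer 1 (karst limestone): t_1 = 10.3 × 0.06 / 3.161e-06 = 1.955e+05 d
  layer 2 (fine sand): t_2 = 2.00 × 0.28 / 3.161e-06 = 1.772e+05 d
  layer 3 (clay): t_3 = 7.28 × 0.04 / 3.161e-06 = 92131 d
Total t = Σ t_i = 4.648e+05 days = 1273 years.

1270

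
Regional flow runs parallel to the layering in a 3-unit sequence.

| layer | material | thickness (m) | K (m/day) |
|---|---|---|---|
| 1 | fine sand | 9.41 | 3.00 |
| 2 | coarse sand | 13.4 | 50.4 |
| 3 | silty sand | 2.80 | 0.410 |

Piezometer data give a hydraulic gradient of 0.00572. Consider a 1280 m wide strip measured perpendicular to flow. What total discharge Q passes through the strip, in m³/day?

Flow is parallel to layering, so each bed carries its own Darcy discharge and the transmissivities add.
Σ(K_i·b_i) = 3.00×9.41 + 50.4×13.4 + 0.410×2.80 = 704.7 m²/day.
Hydraulic gradient i = 0.00572.
Q = Σ(K_i·b_i) · W · i = 704.7 × 1280 × 0.005720 = 5160 m³/day.

5160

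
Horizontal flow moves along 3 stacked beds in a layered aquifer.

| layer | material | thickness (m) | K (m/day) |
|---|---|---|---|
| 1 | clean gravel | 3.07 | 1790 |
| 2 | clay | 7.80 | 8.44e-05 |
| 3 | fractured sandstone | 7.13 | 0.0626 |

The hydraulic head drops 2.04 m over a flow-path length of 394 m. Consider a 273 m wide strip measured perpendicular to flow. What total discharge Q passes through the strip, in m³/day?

Flow is parallel to layering, so each bed carries its own Darcy discharge and the transmissivities add.
Σ(K_i·b_i) = 1790×3.07 + 8.44e-05×7.80 + 0.0626×7.13 = 5496 m²/day.
Hydraulic gradient i = Δh / L = 2.04 / 394 = 0.005178.
Q = Σ(K_i·b_i) · W · i = 5496 × 273 × 0.005178 = 7768 m³/day.

7770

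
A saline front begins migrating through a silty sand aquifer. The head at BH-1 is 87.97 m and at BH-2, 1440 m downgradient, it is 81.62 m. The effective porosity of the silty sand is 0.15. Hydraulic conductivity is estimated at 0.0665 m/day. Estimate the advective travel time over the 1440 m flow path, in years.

2020

Hydraulic gradient i = (87.97 − 81.62) / 1440 = 6.35 / 1440 = 0.004410.
Darcy flux q = K · i = 0.06650 × 0.004410 = 0.0002932 m/day.
Seepage velocity v = q / n_e = 0.0002932 / 0.15 = 0.001955 m/day.
Travel time t = L / v = 1440 / 0.001955 = 7.366e+05 days = 2017 years.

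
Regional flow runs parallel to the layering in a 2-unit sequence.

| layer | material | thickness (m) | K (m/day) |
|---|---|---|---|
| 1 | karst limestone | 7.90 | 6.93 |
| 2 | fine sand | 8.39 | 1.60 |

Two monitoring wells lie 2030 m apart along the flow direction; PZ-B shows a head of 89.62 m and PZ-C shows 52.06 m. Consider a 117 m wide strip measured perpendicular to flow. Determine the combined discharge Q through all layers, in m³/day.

148

Flow is parallel to layering, so each bed carries its own Darcy discharge and the transmissivities add.
Σ(K_i·b_i) = 6.93×7.90 + 1.60×8.39 = 68.17 m²/day.
Hydraulic gradient i = (89.62 − 52.06) / 2030 = 37.56 / 2030 = 0.01850.
Q = Σ(K_i·b_i) · W · i = 68.17 × 117 × 0.01850 = 147.6 m³/day.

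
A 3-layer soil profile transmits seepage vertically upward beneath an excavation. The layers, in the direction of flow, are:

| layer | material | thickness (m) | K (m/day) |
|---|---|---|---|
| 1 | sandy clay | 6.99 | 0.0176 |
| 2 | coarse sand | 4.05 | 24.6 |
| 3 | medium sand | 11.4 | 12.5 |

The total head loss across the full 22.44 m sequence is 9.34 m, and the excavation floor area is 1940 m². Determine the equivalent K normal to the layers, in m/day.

Flow is perpendicular to layering, so the layers act in series and the equivalent K is the thickness-weighted harmonic mean.
Total thickness L = 6.99 + 4.05 + 11.4 = 22.44 m.
Σ(b_i/K_i) = 6.99/0.0176 + 4.05/24.6 + 11.4/12.5 = 398.2 d.
K_eq = L / Σ(b_i/K_i) = 22.44 / 398.2 = 0.05635 m/day.

0.0563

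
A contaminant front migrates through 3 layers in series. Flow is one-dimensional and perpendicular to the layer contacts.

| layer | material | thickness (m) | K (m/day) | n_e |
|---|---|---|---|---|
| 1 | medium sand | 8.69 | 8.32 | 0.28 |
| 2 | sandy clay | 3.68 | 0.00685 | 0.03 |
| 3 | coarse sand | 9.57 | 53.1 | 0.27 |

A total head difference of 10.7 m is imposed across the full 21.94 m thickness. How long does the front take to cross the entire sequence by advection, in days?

258

With flow normal to the layers, continuity requires the same specific discharge q through every layer.
Σ(b_i/K_i) = 8.69/8.32 + 3.68/0.00685 + 9.57/53.1 = 538.5 d.
q = Δh / Σ(b_i/K_i) = 10.7 / 538.5 = 0.01987 m/day.
In each layer the seepage velocity is v_i = q/n_i, so the layer transit time is t_i = b_i·n_i / q:
  layer 1 (medium sand): t_1 = 8.69 × 0.28 / 0.01987 = 122.4 d
  layer 2 (sandy clay): t_2 = 3.68 × 0.03 / 0.01987 = 5.556 d
  layer 3 (coarse sand): t_3 = 9.57 × 0.27 / 0.01987 = 130.0 d
Total t = Σ t_i = 258.0 days.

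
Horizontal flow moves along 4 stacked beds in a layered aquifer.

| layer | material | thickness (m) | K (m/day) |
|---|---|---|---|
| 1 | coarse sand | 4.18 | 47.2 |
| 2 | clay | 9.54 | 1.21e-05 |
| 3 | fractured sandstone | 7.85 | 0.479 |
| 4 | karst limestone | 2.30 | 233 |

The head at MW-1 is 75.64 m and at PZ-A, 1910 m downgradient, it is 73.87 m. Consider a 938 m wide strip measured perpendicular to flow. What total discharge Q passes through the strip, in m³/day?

Flow is parallel to layering, so each bed carries its own Darcy discharge and the transmissivities add.
Σ(K_i·b_i) = 47.2×4.18 + 1.21e-05×9.54 + 0.479×7.85 + 233×2.30 = 737.0 m²/day.
Hydraulic gradient i = (75.64 − 73.87) / 1910 = 1.77 / 1910 = 0.0009267.
Q = Σ(K_i·b_i) · W · i = 737.0 × 938 × 0.0009267 = 640.6 m³/day.

641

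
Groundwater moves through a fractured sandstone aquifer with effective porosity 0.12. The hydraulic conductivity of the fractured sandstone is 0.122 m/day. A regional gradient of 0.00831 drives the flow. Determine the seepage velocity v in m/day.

Hydraulic gradient i = 0.00831.
Darcy flux q = K · i = 0.1220 × 0.008310 = 0.001014 m/day.
Seepage velocity v = q / n_e = 0.001014 / 0.12 = 0.008448 m/day.

0.00845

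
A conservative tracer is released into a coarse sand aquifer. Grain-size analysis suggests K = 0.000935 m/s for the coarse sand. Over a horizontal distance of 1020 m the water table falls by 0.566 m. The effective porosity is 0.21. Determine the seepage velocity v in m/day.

0.213

Convert K: 0.000935 m/s × 86400 = 80.78 m/day.
Hydraulic gradient i = Δh / L = 0.566 / 1020 = 0.0005549.
Darcy flux q = K · i = 80.78 × 0.0005549 = 0.04483 m/day.
Seepage velocity v = q / n_e = 0.04483 / 0.21 = 0.2135 m/day.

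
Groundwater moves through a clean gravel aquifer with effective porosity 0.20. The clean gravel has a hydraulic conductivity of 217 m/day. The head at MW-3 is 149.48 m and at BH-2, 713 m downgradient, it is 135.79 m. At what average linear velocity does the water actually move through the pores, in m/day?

20.8

Hydraulic gradient i = (149.48 − 135.79) / 713 = 13.69 / 713 = 0.01920.
Darcy flux q = K · i = 217.0 × 0.01920 = 4.167 m/day.
Seepage velocity v = q / n_e = 4.167 / 0.20 = 20.83 m/day.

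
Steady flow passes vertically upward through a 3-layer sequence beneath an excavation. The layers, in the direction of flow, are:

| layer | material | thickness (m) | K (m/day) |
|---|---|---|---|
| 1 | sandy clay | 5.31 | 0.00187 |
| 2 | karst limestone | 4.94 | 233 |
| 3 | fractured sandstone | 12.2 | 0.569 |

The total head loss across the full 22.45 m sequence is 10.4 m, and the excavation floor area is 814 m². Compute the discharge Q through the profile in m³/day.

2.96

Flow is perpendicular to layering, so the layers act in series and the equivalent K is the thickness-weighted harmonic mean.
Total thickness L = 5.31 + 4.94 + 12.2 = 22.45 m.
Σ(b_i/K_i) = 5.31/0.00187 + 4.94/233 + 12.2/0.569 = 2861 d.
K_eq = L / Σ(b_i/K_i) = 22.45 / 2861 = 0.007847 m/day.
Q = K_eq · A · (Δh/L) = 0.007847 × 814 × (10.4/22.45) = 2.959 m³/day.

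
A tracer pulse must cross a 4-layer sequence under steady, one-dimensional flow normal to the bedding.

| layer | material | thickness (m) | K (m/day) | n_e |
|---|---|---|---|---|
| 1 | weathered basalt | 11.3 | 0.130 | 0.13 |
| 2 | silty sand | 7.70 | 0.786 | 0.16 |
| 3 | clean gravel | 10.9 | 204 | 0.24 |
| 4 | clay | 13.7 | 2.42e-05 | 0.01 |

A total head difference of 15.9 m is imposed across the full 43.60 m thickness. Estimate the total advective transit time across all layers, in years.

532

With flow normal to the layers, continuity requires the same specific discharge q through every layer.
Σ(b_i/K_i) = 11.3/0.130 + 7.70/0.786 + 10.9/204 + 13.7/2.42e-05 = 5.662e+05 d.
q = Δh / Σ(b_i/K_i) = 15.9 / 5.662e+05 = 2.808e-05 m/day.
In each layer the seepage velocity is v_i = q/n_i, so the layer transit time is t_i = b_i·n_i / q:
  layer 1 (weathered basalt): t_1 = 11.3 × 0.13 / 2.808e-05 = 52312 d
  layer 2 (silty sand): t_2 = 7.70 × 0.16 / 2.808e-05 = 43873 d
  layer 3 (clean gravel): t_3 = 10.9 × 0.24 / 2.808e-05 = 93158 d
  layer 4 (clay): t_4 = 13.7 × 0.01 / 2.808e-05 = 4879 d
Total t = Σ t_i = 1.942e+05 days = 531.7 years.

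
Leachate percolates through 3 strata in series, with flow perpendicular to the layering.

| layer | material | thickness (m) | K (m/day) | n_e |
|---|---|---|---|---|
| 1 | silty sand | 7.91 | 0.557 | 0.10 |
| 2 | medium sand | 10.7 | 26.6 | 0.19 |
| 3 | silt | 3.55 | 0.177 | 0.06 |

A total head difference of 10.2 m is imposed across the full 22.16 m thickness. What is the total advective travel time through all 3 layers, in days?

10.3

With flow normal to the layers, continuity requires the same specific discharge q through every layer.
Σ(b_i/K_i) = 7.91/0.557 + 10.7/26.6 + 3.55/0.177 = 34.66 d.
q = Δh / Σ(b_i/K_i) = 10.2 / 34.66 = 0.2943 m/day.
In each layer the seepage velocity is v_i = q/n_i, so the layer transit time is t_i = b_i·n_i / q:
  layer 1 (silty sand): t_1 = 7.91 × 0.10 / 0.2943 = 2.688 d
  layer 2 (medium sand): t_2 = 10.7 × 0.19 / 0.2943 = 6.908 d
  layer 3 (silt): t_3 = 3.55 × 0.06 / 0.2943 = 0.7238 d
Total t = Σ t_i = 10.32 days.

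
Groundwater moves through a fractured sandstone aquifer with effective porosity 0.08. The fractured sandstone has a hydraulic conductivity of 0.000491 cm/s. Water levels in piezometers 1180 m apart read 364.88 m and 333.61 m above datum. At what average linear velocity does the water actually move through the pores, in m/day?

Convert K: 0.000491 cm/s × 864 = 0.4242 m/day.
Hydraulic gradient i = (364.88 − 333.61) / 1180 = 31.27 / 1180 = 0.02650.
Darcy flux q = K · i = 0.4242 × 0.02650 = 0.01124 m/day.
Seepage velocity v = q / n_e = 0.01124 / 0.08 = 0.1405 m/day.

0.141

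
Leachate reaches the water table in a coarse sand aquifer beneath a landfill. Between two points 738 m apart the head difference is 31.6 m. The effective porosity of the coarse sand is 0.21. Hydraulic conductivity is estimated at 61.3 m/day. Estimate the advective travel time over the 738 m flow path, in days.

59.0

Hydraulic gradient i = Δh / L = 31.6 / 738 = 0.04282.
Darcy flux q = K · i = 61.30 × 0.04282 = 2.625 m/day.
Seepage velocity v = q / n_e = 2.625 / 0.21 = 12.50 m/day.
Travel time t = L / v = 738 / 12.50 = 59.05 days.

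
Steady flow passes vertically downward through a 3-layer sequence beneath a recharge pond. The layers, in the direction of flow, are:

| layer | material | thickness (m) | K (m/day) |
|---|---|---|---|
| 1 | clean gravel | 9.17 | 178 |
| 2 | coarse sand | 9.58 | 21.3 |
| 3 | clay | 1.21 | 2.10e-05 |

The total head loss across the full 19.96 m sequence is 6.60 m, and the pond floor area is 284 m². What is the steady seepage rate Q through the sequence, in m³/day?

Flow is perpendicular to layering, so the layers act in series and the equivalent K is the thickness-weighted harmonic mean.
Total thickness L = 9.17 + 9.58 + 1.21 = 19.96 m.
Σ(b_i/K_i) = 9.17/178 + 9.58/21.3 + 1.21/2.10e-05 = 57620 d.
K_eq = L / Σ(b_i/K_i) = 19.96 / 57620 = 0.0003464 m/day.
Q = K_eq · A · (Δh/L) = 0.0003464 × 284 × (6.60/19.96) = 0.03253 m³/day.

0.0325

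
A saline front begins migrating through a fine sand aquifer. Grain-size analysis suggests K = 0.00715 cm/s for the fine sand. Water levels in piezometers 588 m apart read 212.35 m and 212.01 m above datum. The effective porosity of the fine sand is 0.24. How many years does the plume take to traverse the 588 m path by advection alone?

Convert K: 0.00715 cm/s × 864 = 6.178 m/day.
Hydraulic gradient i = (212.35 − 212.01) / 588 = 0.34 / 588 = 0.0005782.
Darcy flux q = K · i = 6.178 × 0.0005782 = 0.003572 m/day.
Seepage velocity v = q / n_e = 0.003572 / 0.24 = 0.01488 m/day.
Travel time t = L / v = 588 / 0.01488 = 39506 days = 108.2 years.

108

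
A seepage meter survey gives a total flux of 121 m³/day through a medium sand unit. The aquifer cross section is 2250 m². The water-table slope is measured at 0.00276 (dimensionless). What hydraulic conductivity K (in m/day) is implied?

Hydraulic gradient i = 0.00276.
From Q = K·A·i, K = Q / (A·i) = 121 / (2250 × 0.002760) = 19.48 m/day.

19.5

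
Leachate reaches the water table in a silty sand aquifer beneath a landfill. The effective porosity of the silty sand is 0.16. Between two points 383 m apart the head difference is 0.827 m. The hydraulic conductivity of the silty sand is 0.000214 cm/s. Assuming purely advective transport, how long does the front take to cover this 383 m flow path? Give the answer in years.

Convert K: 0.000214 cm/s × 864 = 0.1849 m/day.
Hydraulic gradient i = Δh / L = 0.827 / 383 = 0.002159.
Darcy flux q = K · i = 0.1849 × 0.002159 = 0.0003992 m/day.
Seepage velocity v = q / n_e = 0.0003992 / 0.16 = 0.002495 m/day.
Travel time t = L / v = 383 / 0.002495 = 1.535e+05 days = 420.2 years.

420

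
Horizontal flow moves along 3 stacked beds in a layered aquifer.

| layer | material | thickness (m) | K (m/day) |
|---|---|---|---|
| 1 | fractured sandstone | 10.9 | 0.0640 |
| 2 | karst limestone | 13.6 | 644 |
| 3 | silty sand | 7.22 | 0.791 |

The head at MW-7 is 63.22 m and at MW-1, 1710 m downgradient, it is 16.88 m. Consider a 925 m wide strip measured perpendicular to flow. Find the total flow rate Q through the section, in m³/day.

Flow is parallel to layering, so each bed carries its own Darcy discharge and the transmissivities add.
Σ(K_i·b_i) = 0.0640×10.9 + 644×13.6 + 0.791×7.22 = 8765 m²/day.
Hydraulic gradient i = (63.22 − 16.88) / 1710 = 46.34 / 1710 = 0.02710.
Q = Σ(K_i·b_i) · W · i = 8765 × 925 × 0.02710 = 2.197e+05 m³/day.

220000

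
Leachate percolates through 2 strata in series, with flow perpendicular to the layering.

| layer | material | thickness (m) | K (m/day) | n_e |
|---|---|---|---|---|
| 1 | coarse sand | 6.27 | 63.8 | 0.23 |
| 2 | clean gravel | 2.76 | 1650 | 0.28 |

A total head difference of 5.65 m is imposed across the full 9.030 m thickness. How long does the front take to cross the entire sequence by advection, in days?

With flow normal to the layers, continuity requires the same specific discharge q through every layer.
Σ(b_i/K_i) = 6.27/63.8 + 2.76/1650 = 0.09995 d.
q = Δh / Σ(b_i/K_i) = 5.65 / 0.09995 = 56.53 m/day.
In each layer the seepage velocity is v_i = q/n_i, so the layer transit time is t_i = b_i·n_i / q:
  layer 1 (coarse sand): t_1 = 6.27 × 0.23 / 56.53 = 0.02551 d
  layer 2 (clean gravel): t_2 = 2.76 × 0.28 / 56.53 = 0.01367 d
Total t = Σ t_i = 0.03918 days.

0.0392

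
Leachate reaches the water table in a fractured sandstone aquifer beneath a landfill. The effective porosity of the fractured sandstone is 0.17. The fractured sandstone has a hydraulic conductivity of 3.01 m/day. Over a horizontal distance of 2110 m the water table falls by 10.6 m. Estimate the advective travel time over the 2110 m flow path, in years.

64.9

Hydraulic gradient i = Δh / L = 10.6 / 2110 = 0.005024.
Darcy flux q = K · i = 3.010 × 0.005024 = 0.01512 m/day.
Seepage velocity v = q / n_e = 0.01512 / 0.17 = 0.08895 m/day.
Travel time t = L / v = 2110 / 0.08895 = 23721 days = 64.95 years.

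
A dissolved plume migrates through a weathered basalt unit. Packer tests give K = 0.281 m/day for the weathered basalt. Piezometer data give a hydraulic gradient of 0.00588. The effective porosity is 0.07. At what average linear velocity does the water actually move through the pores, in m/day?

0.0236

Hydraulic gradient i = 0.00588.
Darcy flux q = K · i = 0.2810 × 0.005880 = 0.001652 m/day.
Seepage velocity v = q / n_e = 0.001652 / 0.07 = 0.02360 m/day.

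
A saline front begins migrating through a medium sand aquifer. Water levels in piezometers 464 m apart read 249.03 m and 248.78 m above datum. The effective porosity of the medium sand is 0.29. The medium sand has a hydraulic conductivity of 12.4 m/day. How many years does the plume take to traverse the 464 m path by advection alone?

Hydraulic gradient i = (249.03 − 248.78) / 464 = 0.25 / 464 = 0.0005388.
Darcy flux q = K · i = 12.40 × 0.0005388 = 0.006681 m/day.
Seepage velocity v = q / n_e = 0.006681 / 0.29 = 0.02304 m/day.
Travel time t = L / v = 464 / 0.02304 = 20141 days = 55.14 years.

55.1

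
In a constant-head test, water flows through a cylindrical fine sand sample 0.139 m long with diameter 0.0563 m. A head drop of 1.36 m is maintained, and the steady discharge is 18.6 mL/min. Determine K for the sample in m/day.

Cross-sectional area A = π·(d/2)² = π × (0.0563/2)² = 0.002489 m².
Convert discharge: 18.6 mL/min = 3.100e-07 m³/s.
Darcy's law rearranged: K = Q·L / (A·Δh) = 3.100e-07 × 0.139 / (0.002489 × 1.36) = 1.273e-05 m/s = 1.100 m/day.

1.10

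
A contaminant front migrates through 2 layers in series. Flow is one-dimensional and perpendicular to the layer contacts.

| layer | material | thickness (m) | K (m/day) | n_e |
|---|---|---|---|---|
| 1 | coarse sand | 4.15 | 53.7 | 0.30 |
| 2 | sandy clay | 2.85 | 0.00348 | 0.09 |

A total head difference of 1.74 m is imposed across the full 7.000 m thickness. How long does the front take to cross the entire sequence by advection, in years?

1.94

With flow normal to the layers, continuity requires the same specific discharge q through every layer.
Σ(b_i/K_i) = 4.15/53.7 + 2.85/0.00348 = 819.0 d.
q = Δh / Σ(b_i/K_i) = 1.74 / 819.0 = 0.002124 m/day.
In each layer the seepage velocity is v_i = q/n_i, so the layer transit time is t_i = b_i·n_i / q:
  layer 1 (coarse sand): t_1 = 4.15 × 0.30 / 0.002124 = 586.0 d
  layer 2 (sandy clay): t_2 = 2.85 × 0.09 / 0.002124 = 120.7 d
Total t = Σ t_i = 706.8 days = 1.935 years.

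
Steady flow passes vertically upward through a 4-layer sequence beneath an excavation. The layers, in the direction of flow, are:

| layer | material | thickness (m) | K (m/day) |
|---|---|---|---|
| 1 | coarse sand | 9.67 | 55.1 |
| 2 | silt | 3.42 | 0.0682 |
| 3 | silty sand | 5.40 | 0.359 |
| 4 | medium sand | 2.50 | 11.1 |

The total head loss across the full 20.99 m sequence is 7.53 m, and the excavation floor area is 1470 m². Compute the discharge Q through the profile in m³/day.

Flow is perpendicular to layering, so the layers act in series and the equivalent K is the thickness-weighted harmonic mean.
Total thickness L = 9.67 + 3.42 + 5.40 + 2.50 = 20.99 m.
Σ(b_i/K_i) = 9.67/55.1 + 3.42/0.0682 + 5.40/0.359 + 2.50/11.1 = 65.59 d.
K_eq = L / Σ(b_i/K_i) = 20.99 / 65.59 = 0.3200 m/day.
Q = K_eq · A · (Δh/L) = 0.3200 × 1470 × (7.53/20.99) = 168.8 m³/day.

169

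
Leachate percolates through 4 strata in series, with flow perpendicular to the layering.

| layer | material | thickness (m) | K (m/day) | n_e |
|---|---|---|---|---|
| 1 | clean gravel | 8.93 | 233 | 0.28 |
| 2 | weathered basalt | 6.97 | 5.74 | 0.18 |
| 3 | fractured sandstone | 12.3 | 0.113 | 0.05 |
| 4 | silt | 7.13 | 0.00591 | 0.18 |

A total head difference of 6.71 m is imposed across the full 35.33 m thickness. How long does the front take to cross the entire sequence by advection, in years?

With flow normal to the layers, continuity requires the same specific discharge q through every layer.
Σ(b_i/K_i) = 8.93/233 + 6.97/5.74 + 12.3/0.113 + 7.13/0.00591 = 1317 d.
q = Δh / Σ(b_i/K_i) = 6.71 / 1317 = 0.005097 m/day.
In each layer the seepage velocity is v_i = q/n_i, so the layer transit time is t_i = b_i·n_i / q:
  layer 1 (clean gravel): t_1 = 8.93 × 0.28 / 0.005097 = 490.6 d
  layer 2 (weathered basalt): t_2 = 6.97 × 0.18 / 0.005097 = 246.2 d
  layer 3 (fractured sandstone): t_3 = 12.3 × 0.05 / 0.005097 = 120.7 d
  layer 4 (silt): t_4 = 7.13 × 0.18 / 0.005097 = 251.8 d
Total t = Σ t_i = 1109 days = 3.037 years.

3.04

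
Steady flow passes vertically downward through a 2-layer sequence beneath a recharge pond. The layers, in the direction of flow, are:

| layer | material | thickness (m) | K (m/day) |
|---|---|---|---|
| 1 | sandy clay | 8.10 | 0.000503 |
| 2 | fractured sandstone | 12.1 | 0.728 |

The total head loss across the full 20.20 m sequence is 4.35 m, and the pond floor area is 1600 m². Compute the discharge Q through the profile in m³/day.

0.432

Flow is perpendicular to layering, so the layers act in series and the equivalent K is the thickness-weighted harmonic mean.
Total thickness L = 8.10 + 12.1 = 20.20 m.
Σ(b_i/K_i) = 8.10/0.000503 + 12.1/0.728 = 16120 d.
K_eq = L / Σ(b_i/K_i) = 20.20 / 16120 = 0.001253 m/day.
Q = K_eq · A · (Δh/L) = 0.001253 × 1600 × (4.35/20.20) = 0.4318 m³/day.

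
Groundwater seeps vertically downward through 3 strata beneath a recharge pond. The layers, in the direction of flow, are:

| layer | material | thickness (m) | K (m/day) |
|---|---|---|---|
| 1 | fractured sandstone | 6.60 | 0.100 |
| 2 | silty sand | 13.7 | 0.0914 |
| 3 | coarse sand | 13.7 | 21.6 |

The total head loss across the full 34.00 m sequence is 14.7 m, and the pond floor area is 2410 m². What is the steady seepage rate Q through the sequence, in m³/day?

Flow is perpendicular to layering, so the layers act in series and the equivalent K is the thickness-weighted harmonic mean.
Total thickness L = 6.60 + 13.7 + 13.7 = 34.00 m.
Σ(b_i/K_i) = 6.60/0.100 + 13.7/0.0914 + 13.7/21.6 = 216.5 d.
K_eq = L / Σ(b_i/K_i) = 34.00 / 216.5 = 0.1570 m/day.
Q = K_eq · A · (Δh/L) = 0.1570 × 2410 × (14.7/34.00) = 163.6 m³/day.

164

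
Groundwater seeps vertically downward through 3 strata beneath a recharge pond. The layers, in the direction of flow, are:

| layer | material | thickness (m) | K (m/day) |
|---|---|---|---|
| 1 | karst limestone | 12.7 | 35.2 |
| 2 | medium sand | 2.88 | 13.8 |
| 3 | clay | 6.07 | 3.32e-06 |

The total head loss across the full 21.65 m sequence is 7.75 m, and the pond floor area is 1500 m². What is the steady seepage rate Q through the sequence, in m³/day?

0.00636

Flow is perpendicular to layering, so the layers act in series and the equivalent K is the thickness-weighted harmonic mean.
Total thickness L = 12.7 + 2.88 + 6.07 = 21.65 m.
Σ(b_i/K_i) = 12.7/35.2 + 2.88/13.8 + 6.07/3.32e-06 = 1.828e+06 d.
K_eq = L / Σ(b_i/K_i) = 21.65 / 1.828e+06 = 1.184e-05 m/day.
Q = K_eq · A · (Δh/L) = 1.184e-05 × 1500 × (7.75/21.65) = 0.006358 m³/day.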